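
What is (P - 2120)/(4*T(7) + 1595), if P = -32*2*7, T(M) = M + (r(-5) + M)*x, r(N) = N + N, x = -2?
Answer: -856/549 ≈ -1.5592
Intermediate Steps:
r(N) = 2*N
T(M) = 20 - M (T(M) = M + (2*(-5) + M)*(-2) = M + (-10 + M)*(-2) = M + (20 - 2*M) = 20 - M)
P = -448 (P = -64*7 = -448)
(P - 2120)/(4*T(7) + 1595) = (-448 - 2120)/(4*(20 - 1*7) + 1595) = -2568/(4*(20 - 7) + 1595) = -2568/(4*13 + 1595) = -2568/(52 + 1595) = -2568/1647 = -2568*1/1647 = -856/549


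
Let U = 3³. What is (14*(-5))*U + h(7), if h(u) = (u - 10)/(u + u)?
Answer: -26463/14 ≈ -1890.2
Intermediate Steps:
U = 27
h(u) = (-10 + u)/(2*u) (h(u) = (-10 + u)/((2*u)) = (-10 + u)*(1/(2*u)) = (-10 + u)/(2*u))
(14*(-5))*U + h(7) = (14*(-5))*27 + (½)*(-10 + 7)/7 = -70*27 + (½)*(⅐)*(-3) = -1890 - 3/14 = -26463/14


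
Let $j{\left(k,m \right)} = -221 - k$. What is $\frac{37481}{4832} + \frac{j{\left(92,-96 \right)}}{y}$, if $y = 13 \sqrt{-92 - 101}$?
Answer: $\frac{37481}{4832} + \frac{313 i \sqrt{193}}{2509} \approx 7.7568 + 1.7331 i$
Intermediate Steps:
$y = 13 i \sqrt{193}$ ($y = 13 \sqrt{-193} = 13 i \sqrt{193} \approx 180.6 i$)
$\frac{37481}{4832} + \frac{j{\left(92,-96 \right)}}{y} = \frac{37481}{4832} + \frac{-221 - 92}{13 i \sqrt{193}} = 37481 \cdot \frac{1}{4832} + \left(-221 - 92\right) \left(- \frac{i \sqrt{193}}{2509}\right) = \frac{37481}{4832} - 313 \left(- \frac{i \sqrt{193}}{2509}\right) = \frac{37481}{4832} + \frac{313 i \sqrt{193}}{2509}$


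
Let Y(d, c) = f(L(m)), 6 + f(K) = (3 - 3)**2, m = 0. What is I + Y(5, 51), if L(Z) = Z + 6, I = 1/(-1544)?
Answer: -9265/1544 ≈ -6.0006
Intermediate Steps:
I = -1/1544 ≈ -0.00064767
L(Z) = 6 + Z
f(K) = -6 (f(K) = -6 + (3 - 3)**2 = -6 + 0**2 = -6 + 0 = -6)
Y(d, c) = -6
I + Y(5, 51) = -1/1544 - 6 = -9265/1544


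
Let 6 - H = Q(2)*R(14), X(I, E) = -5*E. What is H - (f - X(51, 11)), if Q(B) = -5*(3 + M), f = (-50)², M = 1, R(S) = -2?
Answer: -2589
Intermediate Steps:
f = 2500
Q(B) = -20 (Q(B) = -5*(3 + 1) = -5*4 = -20)
H = -34 (H = 6 - (-20)*(-2) = 6 - 1*40 = 6 - 40 = -34)
H - (f - X(51, 11)) = -34 - (2500 - (-5)*11) = -34 - (2500 - 1*(-55)) = -34 - (2500 + 55) = -34 - 1*2555 = -34 - 2555 = -2589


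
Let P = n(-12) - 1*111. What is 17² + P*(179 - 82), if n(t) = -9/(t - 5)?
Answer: -177253/17 ≈ -10427.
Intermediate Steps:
n(t) = -9/(-5 + t)
P = -1878/17 (P = -9/(-5 - 12) - 1*111 = -9/(-17) - 111 = -9*(-1/17) - 111 = 9/17 - 111 = -1878/17 ≈ -110.47)
17² + P*(179 - 82) = 17² - 1878*(179 - 82)/17 = 289 - 1878/17*97 = 289 - 182166/17 = -177253/17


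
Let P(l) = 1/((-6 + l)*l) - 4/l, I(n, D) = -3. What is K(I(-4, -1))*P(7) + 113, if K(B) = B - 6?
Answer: 818/7 ≈ 116.86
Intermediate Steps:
K(B) = -6 + B
P(l) = -4/l + 1/(l*(-6 + l)) (P(l) = 1/(l*(-6 + l)) - 4/l = -4/l + 1/(l*(-6 + l)))
K(I(-4, -1))*P(7) + 113 = (-6 - 3)*((25 - 4*7)/(7*(-6 + 7))) + 113 = -9*(25 - 28)/(7*1) + 113 = -9*(-3)/7 + 113 = -9*(-3/7) + 113 = 27/7 + 113 = 818/7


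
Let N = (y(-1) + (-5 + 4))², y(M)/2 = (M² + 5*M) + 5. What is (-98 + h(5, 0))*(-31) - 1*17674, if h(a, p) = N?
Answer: -14667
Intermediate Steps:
y(M) = 10 + 2*M² + 10*M (y(M) = 2*((M² + 5*M) + 5) = 2*(5 + M² + 5*M) = 10 + 2*M² + 10*M)
N = 1 (N = ((10 + 2*(-1)² + 10*(-1)) + (-5 + 4))² = ((10 + 2*1 - 10) - 1)² = ((10 + 2 - 10) - 1)² = (2 - 1)² = 1² = 1)
h(a, p) = 1
(-98 + h(5, 0))*(-31) - 1*17674 = (-98 + 1)*(-31) - 1*17674 = -97*(-31) - 17674 = 3007 - 17674 = -14667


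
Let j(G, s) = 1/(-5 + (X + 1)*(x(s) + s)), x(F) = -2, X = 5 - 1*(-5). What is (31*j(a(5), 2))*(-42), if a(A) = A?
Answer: 1302/5 ≈ 260.40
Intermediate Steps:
X = 10 (X = 5 + 5 = 10)
j(G, s) = 1/(-27 + 11*s) (j(G, s) = 1/(-5 + (10 + 1)*(-2 + s)) = 1/(-5 + 11*(-2 + s)) = 1/(-5 + (-22 + 11*s)) = 1/(-27 + 11*s))
(31*j(a(5), 2))*(-42) = (31/(-27 + 11*2))*(-42) = (31/(-27 + 22))*(-42) = (31/(-5))*(-42) = (31*(-⅕))*(-42) = -31/5*(-42) = 1302/5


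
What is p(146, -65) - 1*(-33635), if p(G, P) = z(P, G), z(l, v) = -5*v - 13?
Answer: 32892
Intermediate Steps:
z(l, v) = -13 - 5*v
p(G, P) = -13 - 5*G
p(146, -65) - 1*(-33635) = (-13 - 5*146) - 1*(-33635) = (-13 - 730) + 33635 = -743 + 33635 = 32892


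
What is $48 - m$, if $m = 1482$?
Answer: $-1434$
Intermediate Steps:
$48 - m = 48 - 1482 = -1434$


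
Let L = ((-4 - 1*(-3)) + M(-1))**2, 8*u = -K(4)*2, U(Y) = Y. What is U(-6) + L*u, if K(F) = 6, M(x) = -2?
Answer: -39/2 ≈ -19.500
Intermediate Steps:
u = -3/2 (u = (-6*2)/8 = (-1*12)/8 = (1/8)*(-12) = -3/2 ≈ -1.5000)
L = 9 (L = ((-4 - 1*(-3)) - 2)**2 = ((-4 + 3) - 2)**2 = (-1 - 2)**2 = (-3)**2 = 9)
U(-6) + L*u = -6 + 9*(-3/2) = -6 - 27/2 = -39/2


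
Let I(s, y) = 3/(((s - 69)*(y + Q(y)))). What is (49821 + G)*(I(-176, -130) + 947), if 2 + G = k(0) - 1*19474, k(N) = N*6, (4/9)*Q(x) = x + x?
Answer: 143827261176/5005 ≈ 2.8737e+7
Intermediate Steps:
Q(x) = 9*x/2 (Q(x) = 9*(x + x)/4 = 9*(2*x)/4 = 9*x/2)
k(N) = 6*N
I(s, y) = 6/(11*y*(-69 + s)) (I(s, y) = 3/(((s - 69)*(y + 9*y/2))) = 3/(((-69 + s)*(11*y/2))) = 3/((11*y*(-69 + s)/2)) = 3*(2/(11*y*(-69 + s))) = 6/(11*y*(-69 + s)))
G = -19476 (G = -2 + (6*0 - 1*19474) = -2 + (0 - 19474) = -2 - 19474 = -19476)
(49821 + G)*(I(-176, -130) + 947) = (49821 - 19476)*((6/11)/(-130*(-69 - 176)) + 947) = 30345*((6/11)*(-1/130)/(-245) + 947) = 30345*((6/11)*(-1/130)*(-1/245) + 947) = 30345*(3/175175 + 947) = 30345*(165890728/175175) = 143827261176/5005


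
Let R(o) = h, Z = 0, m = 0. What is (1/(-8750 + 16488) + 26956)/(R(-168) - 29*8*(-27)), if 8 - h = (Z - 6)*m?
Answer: 208585529/48532736 ≈ 4.2978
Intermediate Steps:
h = 8 (h = 8 - (0 - 6)*0 = 8 - (-6)*0 = 8 - 1*0 = 8 + 0 = 8)
R(o) = 8
(1/(-8750 + 16488) + 26956)/(R(-168) - 29*8*(-27)) = (1/(-8750 + 16488) + 26956)/(8 - 29*8*(-27)) = (1/7738 + 26956)/(8 - 232*(-27)) = (1/7738 + 26956)/(8 + 6264) = (208585529/7738)/6272 = (208585529/7738)*(1/6272) = 208585529/48532736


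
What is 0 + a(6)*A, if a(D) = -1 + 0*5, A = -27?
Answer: 27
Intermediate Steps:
a(D) = -1 (a(D) = -1 + 0 = -1)
0 + a(6)*A = 0 - 1*(-27) = 0 + 27 = 27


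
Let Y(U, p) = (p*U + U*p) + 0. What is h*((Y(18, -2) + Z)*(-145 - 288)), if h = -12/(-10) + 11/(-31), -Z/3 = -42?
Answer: -3063042/155 ≈ -19762.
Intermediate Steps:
Z = 126 (Z = -3*(-42) = 126)
Y(U, p) = 2*U*p (Y(U, p) = (U*p + U*p) + 0 = 2*U*p + 0 = 2*U*p)
h = 131/155 (h = -12*(-⅒) + 11*(-1/31) = 6/5 - 11/31 = 131/155 ≈ 0.84516)
h*((Y(18, -2) + Z)*(-145 - 288)) = 131*((2*18*(-2) + 126)*(-145 - 288))/155 = 131*((-72 + 126)*(-433))/155 = 131*(54*(-433))/155 = (131/155)*(-23382) = -3063042/155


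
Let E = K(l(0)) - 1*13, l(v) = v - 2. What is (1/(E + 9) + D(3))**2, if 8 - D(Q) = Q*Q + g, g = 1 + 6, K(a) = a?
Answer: 2401/36 ≈ 66.694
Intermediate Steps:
l(v) = -2 + v
g = 7
D(Q) = 1 - Q**2 (D(Q) = 8 - (Q*Q + 7) = 8 - (Q**2 + 7) = 8 - (7 + Q**2) = 8 + (-7 - Q**2) = 1 - Q**2)
E = -15 (E = (-2 + 0) - 1*13 = -2 - 13 = -15)
(1/(E + 9) + D(3))**2 = (1/(-15 + 9) + (1 - 1*3**2))**2 = (1/(-6) + (1 - 1*9))**2 = (-1/6 + (1 - 9))**2 = (-1/6 - 8)**2 = (-49/6)**2 = 2401/36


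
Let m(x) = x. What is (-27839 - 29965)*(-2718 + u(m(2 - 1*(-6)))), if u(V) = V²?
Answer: 153411816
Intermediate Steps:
(-27839 - 29965)*(-2718 + u(m(2 - 1*(-6)))) = (-27839 - 29965)*(-2718 + (2 - 1*(-6))²) = -57804*(-2718 + (2 + 6)²) = -57804*(-2718 + 8²) = -57804*(-2718 + 64) = -57804*(-2654) = 153411816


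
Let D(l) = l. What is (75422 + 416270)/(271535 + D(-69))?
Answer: 245846/135733 ≈ 1.8112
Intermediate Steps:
(75422 + 416270)/(271535 + D(-69)) = (75422 + 416270)/(271535 - 69) = 491692/271466 = 491692*(1/271466) = 245846/135733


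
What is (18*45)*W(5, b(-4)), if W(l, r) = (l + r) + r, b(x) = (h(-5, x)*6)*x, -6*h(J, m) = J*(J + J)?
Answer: 328050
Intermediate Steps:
h(J, m) = -J²/3 (h(J, m) = -J*(J + J)/6 = -J*2*J/6 = -J²/3)
b(x) = -50*x (b(x) = (-⅓*(-5)²*6)*x = (-⅓*25*6)*x = (-25/3*6)*x = -50*x)
W(l, r) = l + 2*r
(18*45)*W(5, b(-4)) = (18*45)*(5 + 2*(-50*(-4))) = 810*(5 + 2*200) = 810*(5 + 400) = 810*405 = 328050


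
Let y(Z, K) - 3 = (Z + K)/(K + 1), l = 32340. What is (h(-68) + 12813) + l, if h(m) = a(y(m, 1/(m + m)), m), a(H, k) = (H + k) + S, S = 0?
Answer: 2025877/45 ≈ 45020.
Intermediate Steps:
y(Z, K) = 3 + (K + Z)/(1 + K) (y(Z, K) = 3 + (Z + K)/(K + 1) = 3 + (K + Z)/(1 + K))
a(H, k) = H + k (a(H, k) = (H + k) + 0 = H + k)
h(m) = m + (3 + m + 2/m)/(1 + 1/(2*m)) (h(m) = (3 + m + 4/(m + m))/(1 + 1/(m + m)) + m = (3 + m + 4/((2*m)))/(1 + 1/(2*m)) + m = (3 + m + 4*(1/(2*m)))/(1 + 1/(2*m)) + m = (3 + m + 2/m)/(1 + 1/(2*m)) + m = m + (3 + m + 2/m)/(1 + 1/(2*m)))
(h(-68) + 12813) + l = ((4 + 4*(-68)² + 7*(-68))/(1 + 2*(-68)) + 12813) + 32340 = ((4 + 4*4624 - 476)/(1 - 136) + 12813) + 32340 = ((4 + 18496 - 476)/(-135) + 12813) + 32340 = (-1/135*18024 + 12813) + 32340 = (-6008/45 + 12813) + 32340 = 570577/45 + 32340 = 2025877/45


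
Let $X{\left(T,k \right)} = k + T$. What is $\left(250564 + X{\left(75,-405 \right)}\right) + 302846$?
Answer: $553080$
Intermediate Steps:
$X{\left(T,k \right)} = T + k$
$\left(250564 + X{\left(75,-405 \right)}\right) + 302846 = \left(250564 + \left(75 - 405\right)\right) + 302846 = \left(250564 - 330\right) + 302846 = 250234 + 302846 = 553080$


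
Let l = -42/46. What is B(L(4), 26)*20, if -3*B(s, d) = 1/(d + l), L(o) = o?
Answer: -460/1731 ≈ -0.26574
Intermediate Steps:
l = -21/23 (l = -42*1/46 = -21/23 ≈ -0.91304)
B(s, d) = -1/(3*(-21/23 + d)) (B(s, d) = -1/(3*(d - 21/23)) = -1/(3*(-21/23 + d)))
B(L(4), 26)*20 = -23/(-63 + 69*26)*20 = -23/(-63 + 1794)*20 = -23/1731*20 = -460/1731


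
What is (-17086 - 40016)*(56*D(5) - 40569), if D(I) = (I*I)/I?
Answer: 2300582478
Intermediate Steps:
D(I) = I (D(I) = I²/I = I)
(-17086 - 40016)*(56*D(5) - 40569) = (-17086 - 40016)*(56*5 - 40569) = -57102*(280 - 40569) = -57102*(-40289) = 2300582478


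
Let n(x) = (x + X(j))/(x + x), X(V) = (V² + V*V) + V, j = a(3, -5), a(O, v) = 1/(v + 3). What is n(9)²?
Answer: ¼ ≈ 0.25000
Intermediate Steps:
a(O, v) = 1/(3 + v)
j = -½ (j = 1/(3 - 5) = 1/(-2) = -½ ≈ -0.50000)
X(V) = V + 2*V² (X(V) = (V² + V²) + V = 2*V² + V = V + 2*V²)
n(x) = ½ (n(x) = (x - (1 + 2*(-½))/2)/(x + x) = (x - (1 - 1)/2)/((2*x)) = (x - ½*0)*(1/(2*x)) = (x + 0)*(1/(2*x)) = x*(1/(2*x)) = ½)
n(9)² = (½)² = ¼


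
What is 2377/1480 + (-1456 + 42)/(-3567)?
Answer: 10571479/5279160 ≈ 2.0025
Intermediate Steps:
2377/1480 + (-1456 + 42)/(-3567) = 2377*(1/1480) - 1414*(-1/3567) = 2377/1480 + 1414/3567 = 10571479/5279160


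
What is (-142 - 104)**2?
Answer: 60516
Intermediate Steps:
(-142 - 104)**2 = (-246)**2 = 60516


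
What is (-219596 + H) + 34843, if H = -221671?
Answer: -406424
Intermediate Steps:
(-219596 + H) + 34843 = (-219596 - 221671) + 34843 = -441267 + 34843 = -406424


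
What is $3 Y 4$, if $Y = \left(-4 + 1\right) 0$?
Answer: $0$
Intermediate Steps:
$Y = 0$ ($Y = \left(-3\right) 0 = 0$)
$3 Y 4 = 3 \cdot 0 \cdot 4 = 0 \cdot 4 = 0$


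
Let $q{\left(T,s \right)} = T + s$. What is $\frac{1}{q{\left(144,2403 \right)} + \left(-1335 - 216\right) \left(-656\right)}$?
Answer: $\frac{1}{1020003} \approx 9.8039 \cdot 10^{-7}$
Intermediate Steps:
$\frac{1}{q{\left(144,2403 \right)} + \left(-1335 - 216\right) \left(-656\right)} = \frac{1}{\left(144 + 2403\right) + \left(-1335 - 216\right) \left(-656\right)} = \frac{1}{2547 - -1017456} = \frac{1}{2547 + 1017456} = \frac{1}{1020003}$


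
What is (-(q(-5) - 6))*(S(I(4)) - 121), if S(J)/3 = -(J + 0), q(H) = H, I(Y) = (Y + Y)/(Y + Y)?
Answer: -1364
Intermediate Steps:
I(Y) = 1 (I(Y) = (2*Y)/((2*Y)) = (2*Y)*(1/(2*Y)) = 1)
S(J) = -3*J (S(J) = 3*(-(J + 0)) = 3*(-J) = -3*J)
(-(q(-5) - 6))*(S(I(4)) - 121) = (-(-5 - 6))*(-3*1 - 121) = (-1*(-11))*(-3 - 121) = 11*(-124) = -1364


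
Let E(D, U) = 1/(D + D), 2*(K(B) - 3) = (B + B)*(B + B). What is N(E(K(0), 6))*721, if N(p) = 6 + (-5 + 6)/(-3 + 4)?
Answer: 5047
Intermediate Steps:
K(B) = 3 + 2*B**2 (K(B) = 3 + ((B + B)*(B + B))/2 = 3 + ((2*B)*(2*B))/2 = 3 + (4*B**2)/2 = 3 + 2*B**2)
E(D, U) = 1/(2*D)
N(p) = 7 (N(p) = 6 + 1/1 = 6 + 1*1 = 6 + 1 = 7)
N(E(K(0), 6))*721 = 7*721 = 5047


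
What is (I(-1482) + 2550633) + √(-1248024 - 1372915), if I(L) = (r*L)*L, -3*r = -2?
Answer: 4014849 + I*√2620939 ≈ 4.0148e+6 + 1618.9*I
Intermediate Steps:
r = ⅔ (r = -⅓*(-2) = ⅔ ≈ 0.66667)
I(L) = 2*L²/3 (I(L) = (2*L/3)*L = 2*L²/3)
(I(-1482) + 2550633) + √(-1248024 - 1372915) = ((⅔)*(-1482)² + 2550633) + √(-1248024 - 1372915) = ((⅔)*2196324 + 2550633) + √(-2620939) = (1464216 + 2550633) + I*√2620939 = 4014849 + I*√2620939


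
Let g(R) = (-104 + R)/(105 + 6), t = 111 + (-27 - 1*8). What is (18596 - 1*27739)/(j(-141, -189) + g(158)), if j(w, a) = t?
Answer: -338291/2830 ≈ -119.54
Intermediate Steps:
t = 76 (t = 111 + (-27 - 8) = 111 - 35 = 76)
j(w, a) = 76
g(R) = -104/111 + R/111 (g(R) = (-104 + R)/111 = (-104 + R)*(1/111) = -104/111 + R/111)
(18596 - 1*27739)/(j(-141, -189) + g(158)) = (18596 - 1*27739)/(76 + (-104/111 + (1/111)*158)) = (18596 - 27739)/(76 + (-104/111 + 158/111)) = -9143/(76 + 18/37) = -9143/2830/37 = -9143*37/2830 = -338291/2830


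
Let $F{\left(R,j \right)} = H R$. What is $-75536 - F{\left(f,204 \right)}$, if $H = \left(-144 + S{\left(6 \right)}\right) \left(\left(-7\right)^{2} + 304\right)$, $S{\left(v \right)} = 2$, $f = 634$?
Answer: $31704348$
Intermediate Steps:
$H = -50126$ ($H = \left(-144 + 2\right) \left(\left(-7\right)^{2} + 304\right) = - 142 \left(49 + 304\right) = \left(-142\right) 353 = -50126$)
$F{\left(R,j \right)} = - 50126 R$
$-75536 - F{\left(f,204 \right)} = -75536 - \left(-50126\right) 634 = -75536 - -31779884 = -75536 + 31779884 = 31704348$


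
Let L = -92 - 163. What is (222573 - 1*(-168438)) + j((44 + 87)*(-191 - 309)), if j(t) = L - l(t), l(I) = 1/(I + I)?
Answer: 51189036001/131000 ≈ 3.9076e+5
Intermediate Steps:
l(I) = 1/(2*I)
L = -255
j(t) = -255 - 1/(2*t)
(222573 - 1*(-168438)) + j((44 + 87)*(-191 - 309)) = (222573 - 1*(-168438)) + (-255 - 1/((-191 - 309)*(44 + 87))/2) = (222573 + 168438) + (-255 - 1/(2*(131*(-500)))) = 391011 + (-255 - ½/(-65500)) = 391011 + (-255 - ½*(-1/65500)) = 391011 + (-255 + 1/131000) = 391011 - 33404999/131000 = 51189036001/131000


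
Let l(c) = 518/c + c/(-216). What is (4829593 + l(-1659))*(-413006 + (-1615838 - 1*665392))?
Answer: -18503182279029305/1422 ≈ -1.3012e+13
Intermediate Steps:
l(c) = 518/c - c/216 (l(c) = 518/c + c*(-1/216) = 518/c - c/216)
(4829593 + l(-1659))*(-413006 + (-1615838 - 1*665392)) = (4829593 + (518/(-1659) - 1/216*(-1659)))*(-413006 + (-1615838 - 1*665392)) = (4829593 + (518*(-1/1659) + 553/72))*(-413006 + (-1615838 - 665392)) = (4829593 + (-74/237 + 553/72))*(-413006 - 2281230) = (4829593 + 41911/5688)*(-2694236) = (27470766895/5688)*(-2694236) = -18503182279029305/1422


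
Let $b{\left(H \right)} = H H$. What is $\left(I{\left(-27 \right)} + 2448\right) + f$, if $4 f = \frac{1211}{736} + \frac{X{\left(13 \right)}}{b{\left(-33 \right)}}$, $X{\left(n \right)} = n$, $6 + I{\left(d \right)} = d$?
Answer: $\frac{7743856987}{3206016} \approx 2415.4$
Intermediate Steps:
$I{\left(d \right)} = -6 + d$
$b{\left(H \right)} = H^{2}$
$f = \frac{1328347}{3206016}$ ($f = \frac{\frac{1211}{736} + \frac{13}{\left(-33\right)^{2}}}{4} = \frac{1211 \cdot \frac{1}{736} + \frac{13}{1089}}{4} = \frac{\frac{1211}{736} + 13 \cdot \frac{1}{1089}}{4} = \frac{\frac{1211}{736} + \frac{13}{1089}}{4} = \frac{1}{4} \cdot \frac{1328347}{801504} = \frac{1328347}{3206016} \approx 0.41433$)
$\left(I{\left(-27 \right)} + 2448\right) + f = \left(\left(-6 - 27\right) + 2448\right) + \frac{1328347}{3206016} = \left(-33 + 2448\right) + \frac{1328347}{3206016} = 2415 + \frac{1328347}{3206016} = \frac{7743856987}{3206016}$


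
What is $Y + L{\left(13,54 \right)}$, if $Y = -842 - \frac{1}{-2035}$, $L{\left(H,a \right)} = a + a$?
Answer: $- \frac{1493689}{2035} \approx -734.0$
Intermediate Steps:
$L{\left(H,a \right)} = 2 a$
$Y = - \frac{1713469}{2035}$ ($Y = -842 - - \frac{1}{2035} = -842 + \frac{1}{2035} = - \frac{1713469}{2035} \approx -842.0$)
$Y + L{\left(13,54 \right)} = - \frac{1713469}{2035} + 2 \cdot 54 = - \frac{1713469}{2035} + 108 = - \frac{1493689}{2035}$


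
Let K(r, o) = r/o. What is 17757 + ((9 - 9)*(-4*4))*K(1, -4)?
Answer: 17757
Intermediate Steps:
17757 + ((9 - 9)*(-4*4))*K(1, -4) = 17757 + ((9 - 9)*(-4*4))*(1/(-4)) = 17757 + (0*(-16))*(1*(-1/4)) = 17757 + 0*(-1/4) = 17757 + 0 = 17757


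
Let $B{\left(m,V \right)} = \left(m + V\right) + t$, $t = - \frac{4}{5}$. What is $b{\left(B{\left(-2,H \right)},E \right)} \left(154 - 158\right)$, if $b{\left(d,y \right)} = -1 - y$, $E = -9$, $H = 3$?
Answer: $-32$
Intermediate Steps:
$t = - \frac{4}{5}$ ($t = \left(-4\right) \frac{1}{5} = - \frac{4}{5} \approx -0.8$)
$B{\left(m,V \right)} = - \frac{4}{5} + V + m$ ($B{\left(m,V \right)} = \left(m + V\right) - \frac{4}{5} = \left(V + m\right) - \frac{4}{5} = - \frac{4}{5} + V + m$)
$b{\left(B{\left(-2,H \right)},E \right)} \left(154 - 158\right) = \left(-1 - -9\right) \left(154 - 158\right) = \left(-1 + 9\right) \left(-4\right) = 8 \left(-4\right) = -32$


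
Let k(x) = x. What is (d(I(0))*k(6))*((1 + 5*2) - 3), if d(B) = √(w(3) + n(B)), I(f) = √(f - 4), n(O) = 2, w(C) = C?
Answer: 48*√5 ≈ 107.33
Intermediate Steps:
I(f) = √(-4 + f)
d(B) = √5 (d(B) = √(3 + 2) = √5)
(d(I(0))*k(6))*((1 + 5*2) - 3) = (√5*6)*((1 + 5*2) - 3) = (6*√5)*((1 + 10) - 3) = (6*√5)*(11 - 3) = (6*√5)*8 = 48*√5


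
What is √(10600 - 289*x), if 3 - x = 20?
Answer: √15513 ≈ 124.55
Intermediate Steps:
x = -17 (x = 3 - 1*20 = 3 - 20 = -17)
√(10600 - 289*x) = √(10600 - 289*(-17)) = √(10600 + 4913) = √15513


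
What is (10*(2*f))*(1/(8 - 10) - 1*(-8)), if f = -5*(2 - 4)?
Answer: 1500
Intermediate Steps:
f = 10 (f = -5*(-2) = 10)
(10*(2*f))*(1/(8 - 10) - 1*(-8)) = (10*(2*10))*(1/(8 - 10) - 1*(-8)) = (10*20)*(1/(-2) + 8) = 200*(-½ + 8) = 200*(15/2) = 1500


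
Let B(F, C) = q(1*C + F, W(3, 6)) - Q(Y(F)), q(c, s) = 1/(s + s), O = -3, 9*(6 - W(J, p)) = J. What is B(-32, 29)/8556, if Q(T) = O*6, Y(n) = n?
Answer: 205/96968 ≈ 0.0021141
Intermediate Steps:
W(J, p) = 6 - J/9
q(c, s) = 1/(2*s)
Q(T) = -18 (Q(T) = -3*6 = -18)
B(F, C) = 615/34 (B(F, C) = 1/(2*(6 - ⅑*3)) - 1*(-18) = 1/(2*(6 - ⅓)) + 18 = 1/(2*(17/3)) + 18 = (½)*(3/17) + 18 = 3/34 + 18 = 615/34)
B(-32, 29)/8556 = (615/34)/8556 = (615/34)*(1/8556) = 205/96968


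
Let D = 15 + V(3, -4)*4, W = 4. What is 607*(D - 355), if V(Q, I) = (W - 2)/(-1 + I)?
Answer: -1036756/5 ≈ -2.0735e+5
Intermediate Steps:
V(Q, I) = 2/(-1 + I) (V(Q, I) = (4 - 2)/(-1 + I) = 2/(-1 + I))
D = 67/5 (D = 15 + (2/(-1 - 4))*4 = 15 + (2/(-5))*4 = 15 + (2*(-⅕))*4 = 15 - ⅖*4 = 15 - 8/5 = 67/5 ≈ 13.400)
607*(D - 355) = 607*(67/5 - 355) = 607*(-1708/5) = -1036756/5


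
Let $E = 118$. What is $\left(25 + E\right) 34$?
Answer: $4862$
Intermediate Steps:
$\left(25 + E\right) 34 = \left(25 + 118\right) 34 = 143 \cdot 34 = 4862$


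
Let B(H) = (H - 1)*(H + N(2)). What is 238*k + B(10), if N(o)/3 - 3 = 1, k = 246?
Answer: 58746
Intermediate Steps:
N(o) = 12 (N(o) = 9 + 3*1 = 9 + 3 = 12)
B(H) = (-1 + H)*(12 + H) (B(H) = (H - 1)*(H + 12) = (-1 + H)*(12 + H))
238*k + B(10) = 238*246 + (-12 + 10² + 11*10) = 58548 + (-12 + 100 + 110) = 58548 + 198 = 58746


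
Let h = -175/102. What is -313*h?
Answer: 54775/102 ≈ 537.01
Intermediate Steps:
h = -175/102 (h = -175*1/102 = -175/102 ≈ -1.7157)
-313*h = -313*(-175/102) = 54775/102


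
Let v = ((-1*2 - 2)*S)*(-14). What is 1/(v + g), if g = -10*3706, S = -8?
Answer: -1/37508 ≈ -2.6661e-5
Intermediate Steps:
g = -37060
v = -448 (v = ((-1*2 - 2)*(-8))*(-14) = ((-2 - 2)*(-8))*(-14) = -4*(-8)*(-14) = 32*(-14) = -448)
1/(v + g) = 1/(-448 - 37060) = 1/(-37508) = -1/37508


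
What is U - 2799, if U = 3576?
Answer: 777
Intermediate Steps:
U - 2799 = 3576 - 2799 = 777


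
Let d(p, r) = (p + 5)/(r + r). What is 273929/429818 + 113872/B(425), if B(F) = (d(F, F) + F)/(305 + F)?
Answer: 34511360313419/176655198 ≈ 1.9536e+5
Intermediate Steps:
d(p, r) = (5 + p)/(2*r) (d(p, r) = (5 + p)/((2*r)) = (5 + p)*(1/(2*r)) = (5 + p)/(2*r))
B(F) = (F + (5 + F)/(2*F))/(305 + F) (B(F) = ((5 + F)/(2*F) + F)/(305 + F) = (F + (5 + F)/(2*F))/(305 + F))
273929/429818 + 113872/B(425) = 273929/429818 + 113872/(((1/2)*(5 + 425 + 2*425**2)/(425*(305 + 425)))) = 273929*(1/429818) + 113872/(((1/2)*(1/425)*(5 + 425 + 2*180625)/730)) = 273929/429818 + 113872/(((1/2)*(1/425)*(1/730)*(5 + 425 + 361250))) = 273929/429818 + 113872/(((1/2)*(1/425)*(1/730)*361680)) = 273929/429818 + 113872/(18084/31025) = 273929/429818 + 113872*(31025/18084) = 273929/429818 + 80292700/411 = 34511360313419/176655198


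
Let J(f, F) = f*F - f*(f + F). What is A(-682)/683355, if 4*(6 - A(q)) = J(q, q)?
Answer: 116287/683355 ≈ 0.17017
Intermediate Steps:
J(f, F) = F*f - f*(F + f)
A(q) = 6 + q**2/4 (A(q) = 6 - (-1)*q**2/4 = 6 + q**2/4)
A(-682)/683355 = (6 + (1/4)*(-682)**2)/683355 = (6 + (1/4)*465124)*(1/683355) = (6 + 116281)*(1/683355) = 116287*(1/683355) = 116287/683355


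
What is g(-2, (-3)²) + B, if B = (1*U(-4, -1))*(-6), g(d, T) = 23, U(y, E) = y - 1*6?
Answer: 83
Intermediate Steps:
U(y, E) = -6 + y (U(y, E) = y - 6 = -6 + y)
B = 60 (B = (1*(-6 - 4))*(-6) = (1*(-10))*(-6) = -10*(-6) = 60)
g(-2, (-3)²) + B = 23 + 60 = 83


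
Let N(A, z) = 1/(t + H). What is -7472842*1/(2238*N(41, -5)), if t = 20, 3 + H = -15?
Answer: -7472842/1119 ≈ -6678.1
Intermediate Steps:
H = -18 (H = -3 - 15 = -18)
N(A, z) = 1/2 (N(A, z) = 1/(20 - 18) = 1/2)
-7472842*1/(2238*N(41, -5)) = -7472842/((1/2)*2238) = -7472842/1119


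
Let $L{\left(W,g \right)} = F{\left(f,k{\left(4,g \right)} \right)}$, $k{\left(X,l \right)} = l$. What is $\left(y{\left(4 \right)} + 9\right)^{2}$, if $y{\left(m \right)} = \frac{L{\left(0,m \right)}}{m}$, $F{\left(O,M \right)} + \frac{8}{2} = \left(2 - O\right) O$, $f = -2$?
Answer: $36$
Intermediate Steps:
$F{\left(O,M \right)} = -4 + O \left(2 - O\right)$ ($F{\left(O,M \right)} = -4 + \left(2 - O\right) O = -4 + O \left(2 - O\right)$)
$L{\left(W,g \right)} = -12$ ($L{\left(W,g \right)} = -4 - \left(-2\right)^{2} + 2 \left(-2\right) = -4 - 4 - 4 = -12$)
$y{\left(m \right)} = - \frac{12}{m}$
$\left(y{\left(4 \right)} + 9\right)^{2} = \left(- \frac{12}{4} + 9\right)^{2} = \left(\left(-12\right) \frac{1}{4} + 9\right)^{2} = \left(-3 + 9\right)^{2} = 6^{2} = 36$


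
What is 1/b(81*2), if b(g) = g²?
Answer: 1/26244 ≈ 3.8104e-5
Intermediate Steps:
1/b(81*2) = 1/((81*2)²) = 1/(162²) = 1/26244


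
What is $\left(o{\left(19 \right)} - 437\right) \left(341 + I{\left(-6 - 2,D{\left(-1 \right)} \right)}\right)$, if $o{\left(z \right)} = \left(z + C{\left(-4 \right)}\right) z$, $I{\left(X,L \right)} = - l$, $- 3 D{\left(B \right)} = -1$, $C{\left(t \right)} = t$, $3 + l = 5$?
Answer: $-51528$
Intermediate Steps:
$l = 2$ ($l = -3 + 5 = 2$)
$D{\left(B \right)} = \frac{1}{3}$ ($D{\left(B \right)} = \left(- \frac{1}{3}\right) \left(-1\right) = \frac{1}{3}$)
$I{\left(X,L \right)} = -2$ ($I{\left(X,L \right)} = \left(-1\right) 2 = -2$)
$o{\left(z \right)} = z \left(-4 + z\right)$ ($o{\left(z \right)} = \left(z - 4\right) z = \left(-4 + z\right) z = z \left(-4 + z\right)$)
$\left(o{\left(19 \right)} - 437\right) \left(341 + I{\left(-6 - 2,D{\left(-1 \right)} \right)}\right) = \left(19 \left(-4 + 19\right) - 437\right) \left(341 - 2\right) = \left(19 \cdot 15 - 437\right) 339 = \left(285 - 437\right) 339 = \left(-152\right) 339 = -51528$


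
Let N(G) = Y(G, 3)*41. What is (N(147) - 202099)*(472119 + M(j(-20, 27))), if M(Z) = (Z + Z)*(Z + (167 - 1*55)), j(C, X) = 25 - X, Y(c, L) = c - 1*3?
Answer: -92541061405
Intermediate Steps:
Y(c, L) = -3 + c (Y(c, L) = c - 3 = -3 + c)
M(Z) = 2*Z*(112 + Z) (M(Z) = (2*Z)*(Z + (167 - 55)) = (2*Z)*(Z + 112) = (2*Z)*(112 + Z) = 2*Z*(112 + Z))
N(G) = -123 + 41*G (N(G) = (-3 + G)*41 = -123 + 41*G)
(N(147) - 202099)*(472119 + M(j(-20, 27))) = ((-123 + 41*147) - 202099)*(472119 + 2*(25 - 1*27)*(112 + (25 - 1*27))) = ((-123 + 6027) - 202099)*(472119 + 2*(25 - 27)*(112 + (25 - 27))) = (5904 - 202099)*(472119 + 2*(-2)*(112 - 2)) = -196195*(472119 + 2*(-2)*110) = -196195*(472119 - 440) = -196195*471679 = -92541061405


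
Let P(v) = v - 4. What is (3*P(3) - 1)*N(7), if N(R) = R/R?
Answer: -4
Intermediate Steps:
P(v) = -4 + v
N(R) = 1
(3*P(3) - 1)*N(7) = (3*(-4 + 3) - 1)*1 = (3*(-1) - 1)*1 = (-3 - 1)*1 = -4*1 = -4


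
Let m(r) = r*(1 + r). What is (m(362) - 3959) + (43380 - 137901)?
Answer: 32926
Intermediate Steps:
(m(362) - 3959) + (43380 - 137901) = (362*(1 + 362) - 3959) + (43380 - 137901) = (362*363 - 3959) - 94521 = (131406 - 3959) - 94521 = 127447 - 94521 = 32926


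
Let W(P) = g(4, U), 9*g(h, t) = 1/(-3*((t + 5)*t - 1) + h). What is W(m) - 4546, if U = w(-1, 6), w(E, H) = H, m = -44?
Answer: -7814575/1719 ≈ -4546.0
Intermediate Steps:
U = 6
g(h, t) = 1/(9*(3 + h - 3*t*(5 + t))) (g(h, t) = 1/(9*(-3*((t + 5)*t - 1) + h)) = 1/(9*(-3*((5 + t)*t - 1) + h)) = 1/(9*(-3*(t*(5 + t) - 1) + h)) = 1/(9*(-3*(-1 + t*(5 + t)) + h)) = 1/(9*((3 - 3*t*(5 + t)) + h)) = 1/(9*(3 + h - 3*t*(5 + t))))
W(P) = -1/1719 (W(P) = 1/(9*(3 + 4 - 15*6 - 3*6²)) = 1/(9*(3 + 4 - 90 - 3*36)) = 1/(9*(3 + 4 - 90 - 108)) = (⅑)/(-191) = (⅑)*(-1/191) = -1/1719)
W(m) - 4546 = -1/1719 - 4546 = -7814575/1719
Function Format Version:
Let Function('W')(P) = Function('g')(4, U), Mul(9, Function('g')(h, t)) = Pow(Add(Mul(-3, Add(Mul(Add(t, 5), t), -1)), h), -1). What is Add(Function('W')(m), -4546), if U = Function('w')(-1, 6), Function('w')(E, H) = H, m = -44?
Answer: Rational(-7814575, 1719) ≈ -4546.0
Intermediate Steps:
U = 6
Function('g')(h, t) = Mul(Rational(1, 9), Pow(Add(3, h, Mul(-3, t, Add(5, t))), -1)) (Function('g')(h, t) = Mul(Rational(1, 9), Pow(Add(Mul(-3, Add(Mul(Add(t, 5), t), -1)), h), -1)) = Mul(Rational(1, 9), Pow(Add(Mul(-3, Add(Mul(Add(5, t), t), -1)), h), -1)) = Mul(Rational(1, 9), Pow(Add(Mul(-3, Add(Mul(t, Add(5, t)), -1)), h), -1)) = Mul(Rational(1, 9), Pow(Add(Mul(-3, Add(-1, Mul(t, Add(5, t)))), h), -1)) = Mul(Rational(1, 9), Pow(Add(Add(3, Mul(-3, t, Add(5, t))), h), -1)) = Mul(Rational(1, 9), Pow(Add(3, h, Mul(-3, t, Add(5, t))), -1)))
Function('W')(P) = Rational(-1, 1719) (Function('W')(P) = Mul(Rational(1, 9), Pow(Add(3, 4, Mul(-15, 6), Mul(-3, Pow(6, 2))), -1)) = Mul(Rational(1, 9), Pow(Add(3, 4, -90, Mul(-3, 36)), -1)) = Mul(Rational(1, 9), Pow(Add(3, 4, -90, -108), -1)) = Mul(Rational(1, 9), Pow(-191, -1)) = Mul(Rational(1, 9), Rational(-1, 191)) = Rational(-1, 1719))
Add(Function('W')(m), -4546) = Add(Rational(-1, 1719), -4546) = Rational(-7814575, 1719)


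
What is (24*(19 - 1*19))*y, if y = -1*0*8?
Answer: 0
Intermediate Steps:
y = 0 (y = 0*8 = 0)
(24*(19 - 1*19))*y = (24*(19 - 1*19))*0 = (24*(19 - 19))*0 = (24*0)*0 = 0*0 = 0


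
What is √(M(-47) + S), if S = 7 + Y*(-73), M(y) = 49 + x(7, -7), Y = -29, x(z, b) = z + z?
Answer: 27*√3 ≈ 46.765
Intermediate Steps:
x(z, b) = 2*z
M(y) = 63 (M(y) = 49 + 2*7 = 49 + 14 = 63)
S = 2124 (S = 7 - 29*(-73) = 7 + 2117 = 2124)
√(M(-47) + S) = √(63 + 2124) = √2187 = 27*√3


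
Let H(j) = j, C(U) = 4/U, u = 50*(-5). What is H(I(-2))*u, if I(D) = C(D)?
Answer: 500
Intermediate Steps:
u = -250
I(D) = 4/D
H(I(-2))*u = (4/(-2))*(-250) = (4*(-½))*(-250) = -2*(-250) = 500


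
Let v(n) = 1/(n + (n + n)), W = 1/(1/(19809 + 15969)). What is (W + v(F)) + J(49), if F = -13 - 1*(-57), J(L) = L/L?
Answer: 4722829/132 ≈ 35779.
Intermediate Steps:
J(L) = 1
W = 35778 (W = 1/(1/35778) = 35778)
F = 44 (F = -13 + 57 = 44)
v(n) = 1/(3*n) (v(n) = 1/(n + 2*n) = 1/(3*n))
(W + v(F)) + J(49) = (35778 + (1/3)/44) + 1 = (35778 + (1/3)*(1/44)) + 1 = (35778 + 1/132) + 1 = 4722697/132 + 1 = 4722829/132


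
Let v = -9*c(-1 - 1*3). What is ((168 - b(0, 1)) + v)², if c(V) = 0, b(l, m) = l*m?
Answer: 28224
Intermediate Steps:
v = 0 (v = -9*0 = 0)
((168 - b(0, 1)) + v)² = ((168 - 0) + 0)² = ((168 - 1*0) + 0)² = ((168 + 0) + 0)² = (168 + 0)² = 168² = 28224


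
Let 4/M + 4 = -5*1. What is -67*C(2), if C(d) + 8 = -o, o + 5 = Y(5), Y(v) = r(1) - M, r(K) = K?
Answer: 2680/9 ≈ 297.78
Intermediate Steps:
M = -4/9 (M = 4/(-4 - 5*1) = 4/(-4 - 5) = 4/(-9) = 4*(-1/9) = -4/9 ≈ -0.44444)
Y(v) = 13/9 (Y(v) = 1 - 1*(-4/9) = 1 + 4/9 = 13/9)
o = -32/9 (o = -5 + 13/9 = -32/9 ≈ -3.5556)
C(d) = -40/9 (C(d) = -8 - 1*(-32/9) = -8 + 32/9 = -40/9)
-67*C(2) = -67*(-40/9) = 2680/9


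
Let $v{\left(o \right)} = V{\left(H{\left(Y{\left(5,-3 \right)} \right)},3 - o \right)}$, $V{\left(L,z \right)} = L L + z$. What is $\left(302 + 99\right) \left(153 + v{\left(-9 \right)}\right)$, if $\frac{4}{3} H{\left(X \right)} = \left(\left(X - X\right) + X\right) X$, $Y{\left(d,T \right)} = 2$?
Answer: $69774$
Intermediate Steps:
$H{\left(X \right)} = \frac{3 X^{2}}{4}$ ($H{\left(X \right)} = \frac{3 \left(\left(X - X\right) + X\right) X}{4} = \frac{3 \left(0 + X\right) X}{4} = \frac{3 X X}{4} = \frac{3 X^{2}}{4}$)
$V{\left(L,z \right)} = z + L^{2}$ ($V{\left(L,z \right)} = L^{2} + z = z + L^{2}$)
$v{\left(o \right)} = 12 - o$ ($v{\left(o \right)} = \left(3 - o\right) + \left(\frac{3 \cdot 2^{2}}{4}\right)^{2} = \left(3 - o\right) + \left(\frac{3}{4} \cdot 4\right)^{2} = \left(3 - o\right) + 3^{2} = \left(3 - o\right) + 9 = 12 - o$)
$\left(302 + 99\right) \left(153 + v{\left(-9 \right)}\right) = \left(302 + 99\right) \left(153 + \left(12 - -9\right)\right) = 401 \left(153 + \left(12 + 9\right)\right) = 401 \left(153 + 21\right) = 401 \cdot 174 = 69774$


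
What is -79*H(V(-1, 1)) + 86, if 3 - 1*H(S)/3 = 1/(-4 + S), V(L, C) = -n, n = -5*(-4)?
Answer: -5079/8 ≈ -634.88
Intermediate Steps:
n = 20
V(L, C) = -20 (V(L, C) = -1*20 = -20)
H(S) = 9 - 3/(-4 + S)
-79*H(V(-1, 1)) + 86 = -237*(-13 + 3*(-20))/(-4 - 20) + 86 = -237*(-13 - 60)/(-24) + 86 = -237*(-1)*(-73)/24 + 86 = -79*73/8 + 86 = -5767/8 + 86 = -5079/8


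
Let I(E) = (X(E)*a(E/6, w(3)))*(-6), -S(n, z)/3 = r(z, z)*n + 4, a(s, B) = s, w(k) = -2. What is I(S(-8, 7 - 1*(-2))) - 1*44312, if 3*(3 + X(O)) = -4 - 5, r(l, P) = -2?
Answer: -44672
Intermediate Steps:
X(O) = -6 (X(O) = -3 + (-4 - 5)/3 = -3 + (⅓)*(-9) = -3 - 3 = -6)
S(n, z) = -12 + 6*n (S(n, z) = -3*(-2*n + 4) = -3*(4 - 2*n) = -12 + 6*n)
I(E) = 6*E (I(E) = -6*E/6*(-6) = -E*(-6) = 6*E)
I(S(-8, 7 - 1*(-2))) - 1*44312 = 6*(-12 + 6*(-8)) - 1*44312 = 6*(-12 - 48) - 44312 = 6*(-60) - 44312 = -360 - 44312 = -44672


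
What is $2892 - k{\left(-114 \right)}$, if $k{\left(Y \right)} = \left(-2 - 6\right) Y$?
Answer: $1980$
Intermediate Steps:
$k{\left(Y \right)} = - 8 Y$
$2892 - k{\left(-114 \right)} = 2892 - \left(-8\right) \left(-114\right) = 2892 - 912 = 1980$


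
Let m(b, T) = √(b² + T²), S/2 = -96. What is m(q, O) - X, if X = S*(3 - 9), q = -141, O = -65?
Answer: -1152 + √24106 ≈ -996.74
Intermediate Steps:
S = -192 (S = 2*(-96) = -192)
m(b, T) = √(T² + b²)
X = 1152 (X = -192*(3 - 9) = -192*(-6) = 1152)
m(q, O) - X = √((-65)² + (-141)²) - 1*1152 = √(4225 + 19881) - 1152 = √24106 - 1152 = -1152 + √24106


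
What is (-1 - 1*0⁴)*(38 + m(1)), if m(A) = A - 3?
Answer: -36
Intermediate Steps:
m(A) = -3 + A
(-1 - 1*0⁴)*(38 + m(1)) = (-1 - 1*0⁴)*(38 + (-3 + 1)) = (-1 - 1*0)*(38 - 2) = (-1 + 0)*36 = -1*36 = -36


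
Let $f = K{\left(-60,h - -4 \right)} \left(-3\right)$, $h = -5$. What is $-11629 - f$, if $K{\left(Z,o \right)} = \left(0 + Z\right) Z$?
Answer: $-829$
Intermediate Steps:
$K{\left(Z,o \right)} = Z^{2}$ ($K{\left(Z,o \right)} = Z Z = Z^{2}$)
$f = -10800$ ($f = \left(-60\right)^{2} \left(-3\right) = 3600 \left(-3\right) = -10800$)
$-11629 - f = -11629 - -10800 = -11629 + 10800 = -829$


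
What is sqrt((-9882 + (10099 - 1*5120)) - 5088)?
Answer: I*sqrt(9991) ≈ 99.955*I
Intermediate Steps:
sqrt((-9882 + (10099 - 1*5120)) - 5088) = sqrt((-9882 + (10099 - 5120)) - 5088) = sqrt((-9882 + 4979) - 5088) = sqrt(-4903 - 5088) = sqrt(-9991) = I*sqrt(9991)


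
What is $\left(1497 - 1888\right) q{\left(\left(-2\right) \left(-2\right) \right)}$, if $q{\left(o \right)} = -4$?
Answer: $1564$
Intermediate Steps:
$\left(1497 - 1888\right) q{\left(\left(-2\right) \left(-2\right) \right)} = \left(1497 - 1888\right) \left(-4\right) = \left(-391\right) \left(-4\right) = 1564$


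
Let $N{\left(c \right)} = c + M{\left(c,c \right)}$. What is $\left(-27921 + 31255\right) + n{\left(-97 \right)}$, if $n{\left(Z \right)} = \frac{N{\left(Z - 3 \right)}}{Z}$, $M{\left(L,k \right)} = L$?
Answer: $\frac{323598}{97} \approx 3336.1$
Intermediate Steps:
$N{\left(c \right)} = 2 c$ ($N{\left(c \right)} = c + c = 2 c$)
$n{\left(Z \right)} = \frac{-6 + 2 Z}{Z}$ ($n{\left(Z \right)} = \frac{2 \left(Z - 3\right)}{Z} = \frac{2 \left(-3 + Z\right)}{Z} = \frac{-6 + 2 Z}{Z}$)
$\left(-27921 + 31255\right) + n{\left(-97 \right)} = \left(-27921 + 31255\right) + \left(2 - \frac{6}{-97}\right) = 3334 + \left(2 - - \frac{6}{97}\right) = 3334 + \left(2 + \frac{6}{97}\right) = 3334 + \frac{200}{97} = \frac{323598}{97}$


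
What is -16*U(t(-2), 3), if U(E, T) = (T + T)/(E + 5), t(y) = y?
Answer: -32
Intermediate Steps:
U(E, T) = 2*T/(5 + E) (U(E, T) = (2*T)/(5 + E) = 2*T/(5 + E))
-16*U(t(-2), 3) = -32*3/(5 - 2) = -32*3/3 = -16*2 = -32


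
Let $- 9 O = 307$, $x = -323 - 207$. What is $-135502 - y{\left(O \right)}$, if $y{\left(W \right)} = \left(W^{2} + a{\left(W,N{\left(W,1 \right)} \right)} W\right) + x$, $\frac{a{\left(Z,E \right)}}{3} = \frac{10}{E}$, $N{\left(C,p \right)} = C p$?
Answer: $- \frac{11029411}{81} \approx -1.3617 \cdot 10^{5}$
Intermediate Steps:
$x = -530$
$O = - \frac{307}{9}$ ($O = \left(- \frac{1}{9}\right) 307 = - \frac{307}{9} \approx -34.111$)
$a{\left(Z,E \right)} = \frac{30}{E}$ ($a{\left(Z,E \right)} = 3 \frac{10}{E} = \frac{30}{E}$)
$y{\left(W \right)} = -500 + W^{2}$ ($y{\left(W \right)} = \left(W^{2} + \frac{30}{W 1} W\right) - 530 = \left(W^{2} + \frac{30}{W} W\right) - 530 = \left(W^{2} + 30\right) - 530 = \left(30 + W^{2}\right) - 530 = -500 + W^{2}$)
$-135502 - y{\left(O \right)} = -135502 - \left(-500 + \left(- \frac{307}{9}\right)^{2}\right) = -135502 - \left(-500 + \frac{94249}{81}\right) = -135502 - \frac{53749}{81} = - \frac{11029411}{81}$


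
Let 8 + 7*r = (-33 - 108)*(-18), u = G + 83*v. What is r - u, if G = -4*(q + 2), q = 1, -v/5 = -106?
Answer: -305316/7 ≈ -43617.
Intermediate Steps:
v = 530 (v = -5*(-106) = 530)
G = -12 (G = -4*(1 + 2) = -4*3 = -12)
u = 43978 (u = -12 + 83*530 = -12 + 43990 = 43978)
r = 2530/7 (r = -8/7 + ((-33 - 108)*(-18))/7 = -8/7 + (-141*(-18))/7 = -8/7 + (⅐)*2538 = -8/7 + 2538/7 = 2530/7 ≈ 361.43)
r - u = 2530/7 - 1*43978 = 2530/7 - 43978 = -305316/7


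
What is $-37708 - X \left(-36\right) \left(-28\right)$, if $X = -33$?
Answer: $-4444$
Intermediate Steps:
$-37708 - X \left(-36\right) \left(-28\right) = -37708 - \left(-33\right) \left(-36\right) \left(-28\right) = -37708 - 1188 \left(-28\right) = -37708 - -33264 = -37708 + 33264 = -4444$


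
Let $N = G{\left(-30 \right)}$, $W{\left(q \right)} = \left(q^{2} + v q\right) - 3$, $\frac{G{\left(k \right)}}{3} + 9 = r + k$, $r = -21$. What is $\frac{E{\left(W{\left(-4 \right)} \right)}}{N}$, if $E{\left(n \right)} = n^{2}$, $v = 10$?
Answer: $- \frac{81}{20} \approx -4.05$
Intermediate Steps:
$G{\left(k \right)} = -90 + 3 k$ ($G{\left(k \right)} = -27 + 3 \left(-21 + k\right) = -27 + \left(-63 + 3 k\right) = -90 + 3 k$)
$W{\left(q \right)} = -3 + q^{2} + 10 q$ ($W{\left(q \right)} = \left(q^{2} + 10 q\right) - 3 = -3 + q^{2} + 10 q$)
$N = -180$ ($N = -90 + 3 \left(-30\right) = -90 - 90 = -180$)
$\frac{E{\left(W{\left(-4 \right)} \right)}}{N} = \frac{\left(-3 + \left(-4\right)^{2} + 10 \left(-4\right)\right)^{2}}{-180} = \left(-3 + 16 - 40\right)^{2} \left(- \frac{1}{180}\right) = \left(-27\right)^{2} \left(- \frac{1}{180}\right) = 729 \left(- \frac{1}{180}\right) = - \frac{81}{20}$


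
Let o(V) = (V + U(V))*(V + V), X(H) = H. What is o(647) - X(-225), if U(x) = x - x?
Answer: 837443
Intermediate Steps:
U(x) = 0
o(V) = 2*V**2 (o(V) = (V + 0)*(V + V) = V*(2*V) = 2*V**2)
o(647) - X(-225) = 2*647**2 - 1*(-225) = 2*418609 + 225 = 837218 + 225 = 837443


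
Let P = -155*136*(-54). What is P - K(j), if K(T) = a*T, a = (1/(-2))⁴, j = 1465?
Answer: 18211655/16 ≈ 1.1382e+6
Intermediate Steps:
a = 1/16 (a = (1*(-½))⁴ = (-½)⁴ = 1/16 ≈ 0.062500)
K(T) = T/16
P = 1138320 (P = -21080*(-54) = 1138320)
P - K(j) = 1138320 - 1465/16 = 18211655/16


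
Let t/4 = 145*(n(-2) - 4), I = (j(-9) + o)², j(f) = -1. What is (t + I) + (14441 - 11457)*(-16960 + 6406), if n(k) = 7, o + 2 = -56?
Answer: -31487915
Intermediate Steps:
o = -58 (o = -2 - 56 = -58)
I = 3481 (I = (-1 - 58)² = (-59)² = 3481)
t = 1740 (t = 4*(145*(7 - 4)) = 4*(145*3) = 4*435 = 1740)
(t + I) + (14441 - 11457)*(-16960 + 6406) = (1740 + 3481) + (14441 - 11457)*(-16960 + 6406) = 5221 + 2984*(-10554) = 5221 - 31493136 = -31487915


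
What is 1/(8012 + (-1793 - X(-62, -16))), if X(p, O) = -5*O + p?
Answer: 1/6201 ≈ 0.00016126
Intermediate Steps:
X(p, O) = p - 5*O
1/(8012 + (-1793 - X(-62, -16))) = 1/(8012 + (-1793 - (-62 - 5*(-16)))) = 1/(8012 + (-1793 - (-62 + 80))) = 1/(8012 + (-1793 - 1*18)) = 1/(8012 + (-1793 - 18)) = 1/(8012 - 1811) = 1/6201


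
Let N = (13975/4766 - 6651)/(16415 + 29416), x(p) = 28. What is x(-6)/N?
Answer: -6116055288/31684691 ≈ -193.03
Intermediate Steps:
N = -31684691/218430546 (N = (13975*(1/4766) - 6651)/45831 = (13975/4766 - 6651)*(1/45831) = -31684691/4766*1/45831 = -31684691/218430546 ≈ -0.14506)
x(-6)/N = 28/(-31684691/218430546) = 28*(-218430546/31684691) = -6116055288/31684691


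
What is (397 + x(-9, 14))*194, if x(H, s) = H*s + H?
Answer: 50828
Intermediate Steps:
x(H, s) = H + H*s
(397 + x(-9, 14))*194 = (397 - 9*(1 + 14))*194 = (397 - 9*15)*194 = (397 - 135)*194 = 262*194 = 50828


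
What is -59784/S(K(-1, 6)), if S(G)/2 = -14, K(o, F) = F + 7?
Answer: 14946/7 ≈ 2135.1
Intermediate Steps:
K(o, F) = 7 + F
S(G) = -28 (S(G) = 2*(-14) = -28)
-59784/S(K(-1, 6)) = -59784/(-28) = -59784*(-1/28) = 14946/7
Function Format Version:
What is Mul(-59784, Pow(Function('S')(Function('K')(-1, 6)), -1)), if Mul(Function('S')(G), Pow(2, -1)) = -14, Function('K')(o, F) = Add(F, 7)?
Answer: Rational(14946, 7) ≈ 2135.1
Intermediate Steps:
Function('K')(o, F) = Add(7, F)
Function('S')(G) = -28 (Function('S')(G) = Mul(2, -14) = -28)
Mul(-59784, Pow(Function('S')(Function('K')(-1, 6)), -1)) = Mul(-59784, Pow(-28, -1)) = Mul(-59784, Rational(-1, 28)) = Rational(14946, 7)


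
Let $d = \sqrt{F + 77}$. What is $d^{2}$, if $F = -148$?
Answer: $-71$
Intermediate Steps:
$d = i \sqrt{71}$ ($d = \sqrt{-148 + 77} = \sqrt{-71} = i \sqrt{71} \approx 8.4261 i$)
$d^{2} = \left(i \sqrt{71}\right)^{2} = -71$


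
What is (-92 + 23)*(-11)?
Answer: 759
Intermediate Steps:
(-92 + 23)*(-11) = -69*(-11) = 759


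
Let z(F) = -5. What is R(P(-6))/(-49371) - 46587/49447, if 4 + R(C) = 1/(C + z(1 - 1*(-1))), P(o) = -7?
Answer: -3942591203/4184996292 ≈ -0.94208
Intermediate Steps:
R(C) = -4 + 1/(-5 + C) (R(C) = -4 + 1/(C - 5) = -4 + 1/(-5 + C))
R(P(-6))/(-49371) - 46587/49447 = ((21 - 4*(-7))/(-5 - 7))/(-49371) - 46587/49447 = ((21 + 28)/(-12))*(-1/49371) - 46587*1/49447 = -1/12*49*(-1/49371) - 46587/49447 = -49/12*(-1/49371) - 46587/49447 = 7/84636 - 46587/49447 = -3942591203/4184996292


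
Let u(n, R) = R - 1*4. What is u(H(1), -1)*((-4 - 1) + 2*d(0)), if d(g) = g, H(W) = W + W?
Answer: 25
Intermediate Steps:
H(W) = 2*W
u(n, R) = -4 + R (u(n, R) = R - 4 = -4 + R)
u(H(1), -1)*((-4 - 1) + 2*d(0)) = (-4 - 1)*((-4 - 1) + 2*0) = -5*(-5 + 0) = -5*(-5) = 25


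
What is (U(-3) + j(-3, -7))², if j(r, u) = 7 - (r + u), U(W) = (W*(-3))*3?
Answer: 1936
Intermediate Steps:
U(W) = -9*W (U(W) = -3*W*3 = -9*W)
j(r, u) = 7 - r - u (j(r, u) = 7 + (-r - u) = 7 - r - u)
(U(-3) + j(-3, -7))² = (-9*(-3) + (7 - 1*(-3) - 1*(-7)))² = (27 + (7 + 3 + 7))² = (27 + 17)² = 44² = 1936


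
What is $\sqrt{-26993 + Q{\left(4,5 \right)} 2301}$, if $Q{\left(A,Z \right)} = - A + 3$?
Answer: $i \sqrt{29294} \approx 171.15 i$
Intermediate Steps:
$Q{\left(A,Z \right)} = 3 - A$
$\sqrt{-26993 + Q{\left(4,5 \right)} 2301} = \sqrt{-26993 + \left(3 - 4\right) 2301} = \sqrt{-26993 - 2301} = \sqrt{-29294} = i \sqrt{29294}$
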